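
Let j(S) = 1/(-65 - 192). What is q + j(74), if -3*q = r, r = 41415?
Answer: -3547886/257 ≈ -13805.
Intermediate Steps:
j(S) = -1/257 (j(S) = 1/(-257) = -1/257)
q = -13805 (q = -⅓*41415 = -13805)
q + j(74) = -13805 - 1/257 = -3547886/257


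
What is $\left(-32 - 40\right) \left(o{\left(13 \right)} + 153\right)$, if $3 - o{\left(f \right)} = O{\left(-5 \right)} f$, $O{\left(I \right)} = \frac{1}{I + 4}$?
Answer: $-12168$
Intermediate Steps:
$O{\left(I \right)} = \frac{1}{4 + I}$
$o{\left(f \right)} = 3 + f$ ($o{\left(f \right)} = 3 - \frac{f}{4 - 5} = 3 - \frac{f}{-1} = 3 - - f = 3 + f$)
$\left(-32 - 40\right) \left(o{\left(13 \right)} + 153\right) = \left(-32 - 40\right) \left(\left(3 + 13\right) + 153\right) = - 72 \left(16 + 153\right) = \left(-72\right) 169 = -12168$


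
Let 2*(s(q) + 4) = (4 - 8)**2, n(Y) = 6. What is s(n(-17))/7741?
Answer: 4/7741 ≈ 0.00051673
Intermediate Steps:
s(q) = 4 (s(q) = -4 + (4 - 8)**2/2 = -4 + (1/2)*(-4)**2 = -4 + (1/2)*16 = -4 + 8 = 4)
s(n(-17))/7741 = 4/7741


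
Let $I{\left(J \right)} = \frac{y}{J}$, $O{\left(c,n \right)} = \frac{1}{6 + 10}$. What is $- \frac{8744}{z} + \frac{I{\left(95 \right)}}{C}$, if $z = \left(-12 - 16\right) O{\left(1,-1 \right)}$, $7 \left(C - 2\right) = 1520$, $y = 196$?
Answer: $\frac{2548531042}{510055} \approx 4996.6$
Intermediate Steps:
$O{\left(c,n \right)} = \frac{1}{16}$
$C = \frac{1534}{7}$ ($C = 2 + \frac{1}{7} \cdot 1520 = 2 + \frac{1520}{7} = \frac{1534}{7} \approx 219.14$)
$z = - \frac{7}{4}$ ($z = \left(-12 - 16\right) \frac{1}{16} = \left(-28\right) \frac{1}{16} = - \frac{7}{4} \approx -1.75$)
$I{\left(J \right)} = \frac{196}{J}$
$- \frac{8744}{z} + \frac{I{\left(95 \right)}}{C} = - \frac{8744}{- \frac{7}{4}} + \frac{196 \cdot \frac{1}{95}}{\frac{1534}{7}} = \left(-8744\right) \left(- \frac{4}{7}\right) + 196 \cdot \frac{1}{95} \cdot \frac{7}{1534} = \frac{34976}{7} + \frac{196}{95} \cdot \frac{7}{1534} = \frac{34976}{7} + \frac{686}{72865} = \frac{2548531042}{510055}$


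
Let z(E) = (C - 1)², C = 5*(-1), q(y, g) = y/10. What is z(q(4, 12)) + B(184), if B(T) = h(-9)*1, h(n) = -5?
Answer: 31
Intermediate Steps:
q(y, g) = y/10 (q(y, g) = y*(⅒) = y/10)
B(T) = -5 (B(T) = -5*1 = -5)
C = -5
z(E) = 36 (z(E) = (-5 - 1)² = (-6)² = 36)
z(q(4, 12)) + B(184) = 36 - 5 = 31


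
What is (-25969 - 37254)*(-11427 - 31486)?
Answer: 2713088599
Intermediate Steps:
(-25969 - 37254)*(-11427 - 31486) = -63223*(-42913) = 2713088599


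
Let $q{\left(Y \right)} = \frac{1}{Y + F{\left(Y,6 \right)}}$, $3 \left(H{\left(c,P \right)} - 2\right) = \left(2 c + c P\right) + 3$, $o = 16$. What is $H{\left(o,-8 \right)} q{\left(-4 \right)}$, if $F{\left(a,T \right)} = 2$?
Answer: $\frac{29}{2} \approx 14.5$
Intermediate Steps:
$H{\left(c,P \right)} = 3 + \frac{2 c}{3} + \frac{P c}{3}$ ($H{\left(c,P \right)} = 2 + \frac{\left(2 c + c P\right) + 3}{3} = 2 + \frac{\left(2 c + P c\right) + 3}{3} = 2 + \frac{3 + 2 c + P c}{3} = 2 + \left(1 + \frac{2 c}{3} + \frac{P c}{3}\right) = 3 + \frac{2 c}{3} + \frac{P c}{3}$)
$q{\left(Y \right)} = \frac{1}{2 + Y}$ ($q{\left(Y \right)} = \frac{1}{Y + 2} = \frac{1}{2 + Y}$)
$H{\left(o,-8 \right)} q{\left(-4 \right)} = \frac{3 + \frac{2}{3} \cdot 16 + \frac{1}{3} \left(-8\right) 16}{2 - 4} = \frac{3 + \frac{32}{3} - \frac{128}{3}}{-2} = \left(-29\right) \left(- \frac{1}{2}\right) = \frac{29}{2}$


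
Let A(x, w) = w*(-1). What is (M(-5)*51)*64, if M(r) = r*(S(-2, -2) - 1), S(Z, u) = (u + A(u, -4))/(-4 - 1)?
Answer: 22848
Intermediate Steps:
A(x, w) = -w
S(Z, u) = -⅘ - u/5 (S(Z, u) = (u - 1*(-4))/(-4 - 1) = (u + 4)/(-5) = (4 + u)*(-⅕) = -⅘ - u/5)
M(r) = -7*r/5 (M(r) = r*((-⅘ - ⅕*(-2)) - 1) = r*((-⅘ + ⅖) - 1) = r*(-⅖ - 1) = r*(-7/5) = -7*r/5)
(M(-5)*51)*64 = (-7/5*(-5)*51)*64 = (7*51)*64 = 357*64 = 22848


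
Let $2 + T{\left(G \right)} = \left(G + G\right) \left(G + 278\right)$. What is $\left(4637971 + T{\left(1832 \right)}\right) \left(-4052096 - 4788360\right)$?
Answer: $-109347679828104$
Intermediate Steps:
$T{\left(G \right)} = -2 + 2 G \left(278 + G\right)$ ($T{\left(G \right)} = -2 + \left(G + G\right) \left(G + 278\right) = -2 + 2 G \left(278 + G\right)$)
$\left(4637971 + T{\left(1832 \right)}\right) \left(-4052096 - 4788360\right) = \left(4637971 + \left(-2 + 2 \cdot 1832^{2} + 556 \cdot 1832\right)\right) \left(-4052096 - 4788360\right) = \left(4637971 + \left(-2 + 2 \cdot 3356224 + 1018592\right)\right) \left(-8840456\right) = \left(4637971 + \left(-2 + 6712448 + 1018592\right)\right) \left(-8840456\right) = \left(4637971 + 7731038\right) \left(-8840456\right) = 12369009 \left(-8840456\right) = -109347679828104$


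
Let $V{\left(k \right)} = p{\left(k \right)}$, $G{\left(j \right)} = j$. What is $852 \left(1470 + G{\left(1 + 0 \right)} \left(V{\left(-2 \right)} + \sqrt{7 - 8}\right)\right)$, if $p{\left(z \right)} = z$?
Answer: $1250736 + 852 i \approx 1.2507 \cdot 10^{6} + 852.0 i$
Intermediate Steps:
$V{\left(k \right)} = k$
$852 \left(1470 + G{\left(1 + 0 \right)} \left(V{\left(-2 \right)} + \sqrt{7 - 8}\right)\right) = 852 \left(1470 + \left(1 + 0\right) \left(-2 + \sqrt{7 - 8}\right)\right) = 852 \left(1470 + 1 \left(-2 + \sqrt{-1}\right)\right) = 852 \left(1470 + 1 \left(-2 + i\right)\right) = 852 \left(1470 - \left(2 - i\right)\right) = 852 \left(1468 + i\right) = 1250736 + 852 i$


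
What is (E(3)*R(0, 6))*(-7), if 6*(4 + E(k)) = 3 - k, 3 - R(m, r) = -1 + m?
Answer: 112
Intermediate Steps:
R(m, r) = 4 - m (R(m, r) = 3 - (-1 + m) = 3 + (1 - m) = 4 - m)
E(k) = -7/2 - k/6 (E(k) = -4 + (3 - k)/6 = -4 + (½ - k/6) = -7/2 - k/6)
(E(3)*R(0, 6))*(-7) = ((-7/2 - ⅙*3)*(4 - 1*0))*(-7) = ((-7/2 - ½)*(4 + 0))*(-7) = -4*4*(-7) = -16*(-7) = 112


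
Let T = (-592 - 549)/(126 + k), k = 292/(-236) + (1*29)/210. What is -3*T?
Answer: 42410970/1547521 ≈ 27.406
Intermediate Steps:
k = -13619/12390 (k = 292*(-1/236) + 29*(1/210) = -73/59 + 29/210 = -13619/12390 ≈ -1.0992)
T = -14136990/1547521 (T = (-592 - 549)/(126 - 13619/12390) = -1141/1547521/12390 = -1141*12390/1547521 = -14136990/1547521 ≈ -9.1353)
-3*T = -3*(-14136990/1547521) = 42410970/1547521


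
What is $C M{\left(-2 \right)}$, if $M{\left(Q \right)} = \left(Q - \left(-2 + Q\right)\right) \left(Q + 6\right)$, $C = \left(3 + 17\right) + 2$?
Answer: $176$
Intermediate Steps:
$C = 22$ ($C = 20 + 2 = 22$)
$M{\left(Q \right)} = 12 + 2 Q$ ($M{\left(Q \right)} = 2 \left(6 + Q\right) = 12 + 2 Q$)
$C M{\left(-2 \right)} = 22 \left(12 + 2 \left(-2\right)\right) = 22 \left(12 - 4\right) = 22 \cdot 8 = 176$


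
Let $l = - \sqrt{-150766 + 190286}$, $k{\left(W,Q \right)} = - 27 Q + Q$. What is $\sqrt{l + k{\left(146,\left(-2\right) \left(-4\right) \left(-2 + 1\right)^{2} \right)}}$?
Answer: $2 \sqrt{-52 - \sqrt{2470}} \approx 20.169 i$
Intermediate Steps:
$k{\left(W,Q \right)} = - 26 Q$
$l = - 4 \sqrt{2470}$ ($l = - \sqrt{39520} = - 4 \sqrt{2470} \approx -198.8$)
$\sqrt{l + k{\left(146,\left(-2\right) \left(-4\right) \left(-2 + 1\right)^{2} \right)}} = \sqrt{- 4 \sqrt{2470} - 26 \left(-2\right) \left(-4\right) \left(-2 + 1\right)^{2}} = \sqrt{- 4 \sqrt{2470} - 26 \cdot 8 \left(-1\right)^{2}} = \sqrt{- 4 \sqrt{2470} - 26 \cdot 8 \cdot 1} = \sqrt{- 4 \sqrt{2470} - 208} = \sqrt{-208 - 4 \sqrt{2470}}$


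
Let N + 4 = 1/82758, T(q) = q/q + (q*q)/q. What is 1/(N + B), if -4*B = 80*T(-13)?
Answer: 82758/19530889 ≈ 0.0042373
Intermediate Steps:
T(q) = 1 + q (T(q) = 1 + q²/q = 1 + q)
B = 240 (B = -20*(1 - 13) = -20*(-12) = -¼*(-960) = 240)
N = -331031/82758 (N = -4 + 1/82758 = -331031/82758 ≈ -4.0000)
1/(N + B) = 1/(-331031/82758 + 240) = 1/(19530889/82758) = 82758/19530889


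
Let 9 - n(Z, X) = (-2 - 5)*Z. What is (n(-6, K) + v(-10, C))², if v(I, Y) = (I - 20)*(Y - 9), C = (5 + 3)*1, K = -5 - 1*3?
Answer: 9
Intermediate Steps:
K = -8 (K = -5 - 3 = -8)
C = 8 (C = 8*1 = 8)
n(Z, X) = 9 + 7*Z (n(Z, X) = 9 - (-2 - 5)*Z = 9 - (-7)*Z = 9 + 7*Z)
v(I, Y) = (-20 + I)*(-9 + Y)
(n(-6, K) + v(-10, C))² = ((9 + 7*(-6)) + (180 - 20*8 - 9*(-10) - 10*8))² = ((9 - 42) + (180 - 160 + 90 - 80))² = (-33 + 30)² = (-3)² = 9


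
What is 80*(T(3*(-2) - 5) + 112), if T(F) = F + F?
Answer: 7200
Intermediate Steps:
T(F) = 2*F
80*(T(3*(-2) - 5) + 112) = 80*(2*(3*(-2) - 5) + 112) = 80*(2*(-6 - 5) + 112) = 80*(2*(-11) + 112) = 80*(-22 + 112) = 80*90 = 7200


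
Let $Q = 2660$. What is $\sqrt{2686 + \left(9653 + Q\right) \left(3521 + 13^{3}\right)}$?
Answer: $2 \sqrt{17602105} \approx 8391.0$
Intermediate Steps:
$\sqrt{2686 + \left(9653 + Q\right) \left(3521 + 13^{3}\right)} = \sqrt{2686 + \left(9653 + 2660\right) \left(3521 + 13^{3}\right)} = \sqrt{2686 + 12313 \left(3521 + 2197\right)} = \sqrt{2686 + 12313 \cdot 5718} = \sqrt{2686 + 70405734} = \sqrt{70408420} = 2 \sqrt{17602105}$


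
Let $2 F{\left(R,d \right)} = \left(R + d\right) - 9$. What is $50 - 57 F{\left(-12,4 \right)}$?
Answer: $\frac{1069}{2} \approx 534.5$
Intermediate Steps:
$F{\left(R,d \right)} = - \frac{9}{2} + \frac{R}{2} + \frac{d}{2}$ ($F{\left(R,d \right)} = \frac{\left(R + d\right) - 9}{2} = \frac{-9 + R + d}{2} = - \frac{9}{2} + \frac{R}{2} + \frac{d}{2}$)
$50 - 57 F{\left(-12,4 \right)} = 50 - 57 \left(- \frac{9}{2} + \frac{1}{2} \left(-12\right) + \frac{1}{2} \cdot 4\right) = 50 - 57 \left(- \frac{9}{2} - 6 + 2\right) = 50 - - \frac{969}{2} = 50 + \frac{969}{2} = \frac{1069}{2}$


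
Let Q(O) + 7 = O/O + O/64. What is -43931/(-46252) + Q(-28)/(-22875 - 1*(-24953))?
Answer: 363963483/384446624 ≈ 0.94672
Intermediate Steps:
Q(O) = -6 + O/64 (Q(O) = -7 + (O/O + O/64) = -7 + (1 + O*(1/64)) = -7 + (1 + O/64) = -6 + O/64)
-43931/(-46252) + Q(-28)/(-22875 - 1*(-24953)) = -43931/(-46252) + (-6 + (1/64)*(-28))/(-22875 - 1*(-24953)) = -43931*(-1/46252) + (-6 - 7/16)/(-22875 + 24953) = 43931/46252 - 103/16/2078 = 43931/46252 - 103/16*1/2078 = 43931/46252 - 103/33248 = 363963483/384446624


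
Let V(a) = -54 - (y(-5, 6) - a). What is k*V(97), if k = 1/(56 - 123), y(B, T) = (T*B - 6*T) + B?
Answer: -114/67 ≈ -1.7015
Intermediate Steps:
y(B, T) = B - 6*T + B*T (y(B, T) = (B*T - 6*T) + B = (-6*T + B*T) + B = B - 6*T + B*T)
k = -1/67 (k = 1/(-67) = -1/67 ≈ -0.014925)
V(a) = 17 + a (V(a) = -54 - ((-5 - 6*6 - 5*6) - a) = -54 - ((-5 - 36 - 30) - a) = -54 - (-71 - a) = -54 + (71 + a) = 17 + a)
k*V(97) = -(17 + 97)/67 = -1/67*114 = -114/67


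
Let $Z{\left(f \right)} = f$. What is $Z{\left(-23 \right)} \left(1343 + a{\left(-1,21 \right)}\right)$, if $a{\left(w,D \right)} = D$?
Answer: $-31372$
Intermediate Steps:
$Z{\left(-23 \right)} \left(1343 + a{\left(-1,21 \right)}\right) = - 23 \left(1343 + 21\right) = \left(-23\right) 1364 = -31372$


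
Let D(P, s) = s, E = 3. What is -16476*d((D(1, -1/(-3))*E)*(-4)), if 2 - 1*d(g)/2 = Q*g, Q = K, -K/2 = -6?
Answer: -1647600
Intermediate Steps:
K = 12 (K = -2*(-6) = 12)
Q = 12
d(g) = 4 - 24*g
-16476*d((D(1, -1/(-3))*E)*(-4)) = -16476*(4 - 24*-1/(-3)*3*(-4)) = -16476*(4 - 24*-1*(-⅓)*3*(-4)) = -16476*(4 - 24*(⅓)*3*(-4)) = -16476*(4 - 24*(-4)) = -16476*(4 + 96) = -16476*100 = -1647600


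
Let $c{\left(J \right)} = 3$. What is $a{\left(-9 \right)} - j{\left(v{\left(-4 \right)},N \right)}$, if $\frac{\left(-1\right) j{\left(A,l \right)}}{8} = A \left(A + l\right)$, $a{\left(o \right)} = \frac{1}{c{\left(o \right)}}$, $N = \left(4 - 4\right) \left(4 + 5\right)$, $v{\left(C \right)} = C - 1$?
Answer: $\frac{601}{3} \approx 200.33$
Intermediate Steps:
$v{\left(C \right)} = -1 + C$
$N = 0$ ($N = 0 \cdot 9 = 0$)
$a{\left(o \right)} = \frac{1}{3}$
$j{\left(A,l \right)} = - 8 A \left(A + l\right)$
$a{\left(-9 \right)} - j{\left(v{\left(-4 \right)},N \right)} = \frac{1}{3} - - 8 \left(-1 - 4\right) \left(\left(-1 - 4\right) + 0\right) = \frac{1}{3} - \left(-8\right) \left(-5\right) \left(-5 + 0\right) = \frac{1}{3} - \left(-8\right) \left(-5\right) \left(-5\right) = \frac{1}{3} - -200 = \frac{1}{3} + 200 = \frac{601}{3}$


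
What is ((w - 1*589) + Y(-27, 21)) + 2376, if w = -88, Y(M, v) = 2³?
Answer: 1707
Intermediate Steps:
Y(M, v) = 8
((w - 1*589) + Y(-27, 21)) + 2376 = ((-88 - 1*589) + 8) + 2376 = ((-88 - 589) + 8) + 2376 = (-677 + 8) + 2376 = -669 + 2376 = 1707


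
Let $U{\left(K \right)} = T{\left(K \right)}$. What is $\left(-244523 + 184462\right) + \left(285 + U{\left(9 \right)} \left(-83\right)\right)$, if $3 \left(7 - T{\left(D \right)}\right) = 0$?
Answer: $-60357$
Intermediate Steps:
$T{\left(D \right)} = 7$ ($T{\left(D \right)} = 7 - 0 = 7 + 0 = 7$)
$U{\left(K \right)} = 7$
$\left(-244523 + 184462\right) + \left(285 + U{\left(9 \right)} \left(-83\right)\right) = \left(-244523 + 184462\right) + \left(285 + 7 \left(-83\right)\right) = -60061 + \left(285 - 581\right) = -60061 - 296 = -60357$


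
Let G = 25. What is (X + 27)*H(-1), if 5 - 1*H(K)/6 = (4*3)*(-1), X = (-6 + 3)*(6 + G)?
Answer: -6732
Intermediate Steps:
X = -93 (X = (-6 + 3)*(6 + 25) = -3*31 = -93)
H(K) = 102 (H(K) = 30 - 6*4*3*(-1) = 30 - 72*(-1) = 30 - 6*(-12) = 30 + 72 = 102)
(X + 27)*H(-1) = (-93 + 27)*102 = -66*102 = -6732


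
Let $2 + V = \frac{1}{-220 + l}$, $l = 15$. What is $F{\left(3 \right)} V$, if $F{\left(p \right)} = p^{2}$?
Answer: $- \frac{3699}{205} \approx -18.044$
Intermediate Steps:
$V = - \frac{411}{205}$ ($V = -2 + \frac{1}{-220 + 15} = -2 + \frac{1}{-205} = -2 - \frac{1}{205} = - \frac{411}{205} \approx -2.0049$)
$F{\left(3 \right)} V = 3^{2} \left(- \frac{411}{205}\right) = 9 \left(- \frac{411}{205}\right) = - \frac{3699}{205}$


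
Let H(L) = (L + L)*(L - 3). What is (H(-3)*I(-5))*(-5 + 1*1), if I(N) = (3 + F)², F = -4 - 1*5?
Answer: -5184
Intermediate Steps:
F = -9 (F = -4 - 5 = -9)
H(L) = 2*L*(-3 + L) (H(L) = (2*L)*(-3 + L) = 2*L*(-3 + L))
I(N) = 36 (I(N) = (3 - 9)² = (-6)² = 36)
(H(-3)*I(-5))*(-5 + 1*1) = ((2*(-3)*(-3 - 3))*36)*(-5 + 1*1) = ((2*(-3)*(-6))*36)*(-5 + 1) = (36*36)*(-4) = 1296*(-4) = -5184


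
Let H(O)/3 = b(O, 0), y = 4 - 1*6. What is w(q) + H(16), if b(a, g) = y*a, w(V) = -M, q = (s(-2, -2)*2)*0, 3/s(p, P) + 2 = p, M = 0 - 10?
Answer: -86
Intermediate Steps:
M = -10
s(p, P) = 3/(-2 + p)
y = -2 (y = 4 - 6 = -2)
q = 0 (q = ((3/(-2 - 2))*2)*0 = ((3/(-4))*2)*0 = ((3*(-¼))*2)*0 = -¾*2*0 = -3/2*0 = 0)
w(V) = 10 (w(V) = -1*(-10) = 10)
b(a, g) = -2*a
H(O) = -6*O (H(O) = 3*(-2*O) = -6*O)
w(q) + H(16) = 10 - 6*16 = 10 - 96 = -86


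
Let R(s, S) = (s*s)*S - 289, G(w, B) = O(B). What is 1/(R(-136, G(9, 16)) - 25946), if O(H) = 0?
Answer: -1/26235 ≈ -3.8117e-5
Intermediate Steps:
G(w, B) = 0
R(s, S) = -289 + S*s² (R(s, S) = s²*S - 289 = S*s² - 289 = -289 + S*s²)
1/(R(-136, G(9, 16)) - 25946) = 1/((-289 + 0*(-136)²) - 25946) = 1/((-289 + 0*18496) - 25946) = 1/((-289 + 0) - 25946) = 1/(-289 - 25946) = 1/(-26235) = -1/26235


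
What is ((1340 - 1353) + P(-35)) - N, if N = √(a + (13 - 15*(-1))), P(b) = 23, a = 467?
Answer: 10 - 3*√55 ≈ -12.249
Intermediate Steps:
N = 3*√55 (N = √(467 + (13 - 15*(-1))) = √(467 + (13 + 15)) = √(467 + 28) = √495 = 3*√55 ≈ 22.249)
((1340 - 1353) + P(-35)) - N = ((1340 - 1353) + 23) - 3*√55 = (-13 + 23) - 3*√55 = 10 - 3*√55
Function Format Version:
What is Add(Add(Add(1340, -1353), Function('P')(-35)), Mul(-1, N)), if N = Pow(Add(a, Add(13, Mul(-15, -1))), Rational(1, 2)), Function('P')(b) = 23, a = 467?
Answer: Add(10, Mul(-3, Pow(55, Rational(1, 2)))) ≈ -12.249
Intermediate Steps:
N = Mul(3, Pow(55, Rational(1, 2))) (N = Pow(Add(467, Add(13, Mul(-15, -1))), Rational(1, 2)) = Pow(Add(467, Add(13, 15)), Rational(1, 2)) = Pow(Add(467, 28), Rational(1, 2)) = Pow(495, Rational(1, 2)) = Mul(3, Pow(55, Rational(1, 2))) ≈ 22.249)
Add(Add(Add(1340, -1353), Function('P')(-35)), Mul(-1, N)) = Add(Add(Add(1340, -1353), 23), Mul(-1, Mul(3, Pow(55, Rational(1, 2))))) = Add(Add(-13, 23), Mul(-3, Pow(55, Rational(1, 2)))) = Add(10, Mul(-3, Pow(55, Rational(1, 2))))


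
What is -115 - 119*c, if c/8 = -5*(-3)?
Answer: -14395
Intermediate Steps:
c = 120 (c = 8*(-5*(-3)) = 8*15 = 120)
-115 - 119*c = -115 - 119*120 = -115 - 14280 = -14395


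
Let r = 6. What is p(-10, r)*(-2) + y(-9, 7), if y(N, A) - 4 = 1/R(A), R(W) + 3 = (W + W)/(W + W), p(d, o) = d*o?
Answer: 247/2 ≈ 123.50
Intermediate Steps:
R(W) = -2 (R(W) = -3 + (W + W)/(W + W) = -3 + (2*W)/((2*W)) = -3 + (2*W)*(1/(2*W)) = -3 + 1 = -2)
y(N, A) = 7/2 (y(N, A) = 4 + 1/(-2) = 4 - 1/2 = 7/2)
p(-10, r)*(-2) + y(-9, 7) = -10*6*(-2) + 7/2 = -60*(-2) + 7/2 = 120 + 7/2 = 247/2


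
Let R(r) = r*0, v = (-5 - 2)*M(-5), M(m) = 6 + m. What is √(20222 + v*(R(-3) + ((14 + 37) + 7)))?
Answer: 2*√4954 ≈ 140.77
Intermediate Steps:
v = -7 (v = (-5 - 2)*(6 - 5) = -7*1 = -7)
R(r) = 0
√(20222 + v*(R(-3) + ((14 + 37) + 7))) = √(20222 - 7*(0 + ((14 + 37) + 7))) = √(20222 - 7*(0 + (51 + 7))) = √(20222 - 7*(0 + 58)) = √(20222 - 7*58) = √(20222 - 406) = √19816 = 2*√4954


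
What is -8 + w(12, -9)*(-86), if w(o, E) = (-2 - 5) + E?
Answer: 1368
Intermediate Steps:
w(o, E) = -7 + E
-8 + w(12, -9)*(-86) = -8 + (-7 - 9)*(-86) = -8 - 16*(-86) = -8 + 1376 = 1368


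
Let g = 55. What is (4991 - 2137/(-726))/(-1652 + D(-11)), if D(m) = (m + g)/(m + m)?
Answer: -3625603/1200804 ≈ -3.0193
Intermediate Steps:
D(m) = (55 + m)/(2*m) (D(m) = (m + 55)/(m + m) = (55 + m)/((2*m)) = (55 + m)*(1/(2*m)) = (55 + m)/(2*m))
(4991 - 2137/(-726))/(-1652 + D(-11)) = (4991 - 2137/(-726))/(-1652 + (½)*(55 - 11)/(-11)) = (4991 - 2137*(-1/726))/(-1652 + (½)*(-1/11)*44) = (4991 + 2137/726)/(-1652 - 2) = (3625603/726)/(-1654) = (3625603/726)*(-1/1654) = -3625603/1200804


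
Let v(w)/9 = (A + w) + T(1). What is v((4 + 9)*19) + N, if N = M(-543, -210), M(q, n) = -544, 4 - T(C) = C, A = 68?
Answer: 2318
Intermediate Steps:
T(C) = 4 - C
v(w) = 639 + 9*w (v(w) = 9*((68 + w) + (4 - 1*1)) = 9*((68 + w) + (4 - 1)) = 9*((68 + w) + 3) = 9*(71 + w) = 639 + 9*w)
N = -544
v((4 + 9)*19) + N = (639 + 9*((4 + 9)*19)) - 544 = (639 + 9*(13*19)) - 544 = (639 + 9*247) - 544 = (639 + 2223) - 544 = 2862 - 544 = 2318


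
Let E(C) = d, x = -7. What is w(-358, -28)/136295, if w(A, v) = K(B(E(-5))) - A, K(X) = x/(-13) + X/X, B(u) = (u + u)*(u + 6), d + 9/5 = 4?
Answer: 4674/1771835 ≈ 0.0026379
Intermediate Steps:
d = 11/5 (d = -9/5 + 4 = 11/5 ≈ 2.2000)
E(C) = 11/5
B(u) = 2*u*(6 + u) (B(u) = (2*u)*(6 + u) = 2*u*(6 + u))
K(X) = 20/13 (K(X) = -7/(-13) + X/X = -7*(-1/13) + 1 = 7/13 + 1 = 20/13)
w(A, v) = 20/13 - A
w(-358, -28)/136295 = (20/13 - 1*(-358))/136295 = (20/13 + 358)*(1/136295) = (4674/13)*(1/136295) = 4674/1771835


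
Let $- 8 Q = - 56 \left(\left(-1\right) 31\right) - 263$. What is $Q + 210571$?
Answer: $\frac{1683095}{8} \approx 2.1039 \cdot 10^{5}$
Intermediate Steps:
$Q = - \frac{1473}{8}$ ($Q = - \frac{- 56 \left(\left(-1\right) 31\right) - 263}{8} = - \frac{\left(-56\right) \left(-31\right) - 263}{8} = - \frac{1736 - 263}{8} = \left(- \frac{1}{8}\right) 1473 = - \frac{1473}{8} \approx -184.13$)
$Q + 210571 = - \frac{1473}{8} + 210571 = \frac{1683095}{8}$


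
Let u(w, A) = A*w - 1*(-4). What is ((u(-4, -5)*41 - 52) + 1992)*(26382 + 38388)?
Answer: 189387480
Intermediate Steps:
u(w, A) = 4 + A*w (u(w, A) = A*w + 4 = 4 + A*w)
((u(-4, -5)*41 - 52) + 1992)*(26382 + 38388) = (((4 - 5*(-4))*41 - 52) + 1992)*(26382 + 38388) = (((4 + 20)*41 - 52) + 1992)*64770 = ((24*41 - 52) + 1992)*64770 = ((984 - 52) + 1992)*64770 = (932 + 1992)*64770 = 2924*64770 = 189387480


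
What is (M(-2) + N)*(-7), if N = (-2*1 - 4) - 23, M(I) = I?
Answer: 217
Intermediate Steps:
N = -29 (N = (-2 - 4) - 23 = -6 - 23 = -29)
(M(-2) + N)*(-7) = (-2 - 29)*(-7) = -31*(-7) = 217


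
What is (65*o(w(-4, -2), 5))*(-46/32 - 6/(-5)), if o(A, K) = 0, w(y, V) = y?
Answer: 0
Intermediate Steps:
(65*o(w(-4, -2), 5))*(-46/32 - 6/(-5)) = (65*0)*(-46/32 - 6/(-5)) = 0*(-46*1/32 - 6*(-⅕)) = 0*(-23/16 + 6/5) = 0*(-19/80) = 0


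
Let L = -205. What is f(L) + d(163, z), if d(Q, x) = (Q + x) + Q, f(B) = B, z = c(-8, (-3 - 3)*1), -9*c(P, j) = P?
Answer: 1097/9 ≈ 121.89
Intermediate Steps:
c(P, j) = -P/9
z = 8/9 (z = -⅑*(-8) = 8/9 ≈ 0.88889)
d(Q, x) = x + 2*Q
f(L) + d(163, z) = -205 + (8/9 + 2*163) = -205 + (8/9 + 326) = -205 + 2942/9 = 1097/9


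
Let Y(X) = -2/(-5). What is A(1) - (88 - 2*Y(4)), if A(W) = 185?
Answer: 489/5 ≈ 97.800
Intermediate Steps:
Y(X) = ⅖ (Y(X) = -2*(-⅕) = ⅖)
A(1) - (88 - 2*Y(4)) = 185 - (88 - 2*⅖) = 185 - (88 - ⅘) = 185 - 1*436/5 = 185 - 436/5 = 489/5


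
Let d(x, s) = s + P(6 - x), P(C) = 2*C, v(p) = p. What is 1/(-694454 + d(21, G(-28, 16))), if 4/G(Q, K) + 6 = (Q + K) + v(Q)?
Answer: -23/15973134 ≈ -1.4399e-6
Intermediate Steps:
G(Q, K) = 4/(-6 + K + 2*Q) (G(Q, K) = 4/(-6 + ((Q + K) + Q)) = 4/(-6 + ((K + Q) + Q)) = 4/(-6 + (K + 2*Q)) = 4/(-6 + K + 2*Q))
d(x, s) = 12 + s - 2*x (d(x, s) = s + 2*(6 - x) = s + (12 - 2*x) = 12 + s - 2*x)
1/(-694454 + d(21, G(-28, 16))) = 1/(-694454 + (12 + 4/(-6 + 16 + 2*(-28)) - 2*21)) = 1/(-694454 + (12 + 4/(-6 + 16 - 56) - 42)) = 1/(-694454 + (12 + 4/(-46) - 42)) = 1/(-694454 + (12 + 4*(-1/46) - 42)) = 1/(-694454 + (12 - 2/23 - 42)) = 1/(-694454 - 692/23) = 1/(-15973134/23) = -23/15973134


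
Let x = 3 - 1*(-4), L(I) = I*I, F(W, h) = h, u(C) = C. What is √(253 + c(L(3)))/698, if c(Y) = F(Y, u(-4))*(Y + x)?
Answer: 3*√21/698 ≈ 0.019696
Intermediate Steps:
L(I) = I²
x = 7 (x = 3 + 4 = 7)
c(Y) = -28 - 4*Y (c(Y) = -4*(Y + 7) = -4*(7 + Y) = -28 - 4*Y)
√(253 + c(L(3)))/698 = √(253 + (-28 - 4*3²))/698 = √(253 + (-28 - 4*9))*(1/698) = √(253 + (-28 - 36))*(1/698) = √(253 - 64)*(1/698) = √189*(1/698) = (3*√21)*(1/698) = 3*√21/698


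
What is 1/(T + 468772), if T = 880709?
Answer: 1/1349481 ≈ 7.4103e-7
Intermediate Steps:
1/(T + 468772) = 1/(880709 + 468772) = 1/1349481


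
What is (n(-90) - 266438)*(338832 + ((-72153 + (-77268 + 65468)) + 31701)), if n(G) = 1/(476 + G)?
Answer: -14736669650430/193 ≈ -7.6356e+10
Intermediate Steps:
(n(-90) - 266438)*(338832 + ((-72153 + (-77268 + 65468)) + 31701)) = (1/(476 - 90) - 266438)*(338832 + ((-72153 + (-77268 + 65468)) + 31701)) = (1/386 - 266438)*(338832 + ((-72153 - 11800) + 31701)) = (1/386 - 266438)*(338832 + (-83953 + 31701)) = -102845067*(338832 - 52252)/386 = -102845067/386*286580 = -14736669650430/193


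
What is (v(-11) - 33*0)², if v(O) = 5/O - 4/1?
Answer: 2401/121 ≈ 19.843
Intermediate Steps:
v(O) = -4 + 5/O (v(O) = 5/O - 4*1 = 5/O - 4 = -4 + 5/O)
(v(-11) - 33*0)² = ((-4 + 5/(-11)) - 33*0)² = ((-4 + 5*(-1/11)) + 0)² = ((-4 - 5/11) + 0)² = (-49/11 + 0)² = (-49/11)² = 2401/121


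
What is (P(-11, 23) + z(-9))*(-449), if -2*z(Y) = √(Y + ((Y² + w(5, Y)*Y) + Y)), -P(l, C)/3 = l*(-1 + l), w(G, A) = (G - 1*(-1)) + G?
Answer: 177804 + 1347*I ≈ 1.778e+5 + 1347.0*I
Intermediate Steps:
w(G, A) = 1 + 2*G (w(G, A) = (G + 1) + G = (1 + G) + G = 1 + 2*G)
P(l, C) = -3*l*(-1 + l)
z(Y) = -√(Y² + 13*Y)/2 (z(Y) = -√(Y + ((Y² + (1 + 2*5)*Y) + Y))/2 = -√(Y + ((Y² + (1 + 10)*Y) + Y))/2 = -√(Y + ((Y² + 11*Y) + Y))/2 = -√(Y + (Y² + 12*Y))/2 = -√(Y² + 13*Y)/2)
(P(-11, 23) + z(-9))*(-449) = (3*(-11)*(1 - 1*(-11)) - 3*I*√(13 - 9)/2)*(-449) = (3*(-11)*(1 + 11) - 6*I/2)*(-449) = (3*(-11)*12 - 3*I)*(-449) = (-396 - 3*I)*(-449) = 177804 + 1347*I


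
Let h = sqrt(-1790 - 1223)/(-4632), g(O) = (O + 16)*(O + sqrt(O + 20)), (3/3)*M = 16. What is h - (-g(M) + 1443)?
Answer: -739 - I*sqrt(3013)/4632 ≈ -739.0 - 0.01185*I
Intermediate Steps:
M = 16
g(O) = (16 + O)*(O + sqrt(20 + O))
h = -I*sqrt(3013)/4632 (h = sqrt(-3013)*(-1/4632) = (I*sqrt(3013))*(-1/4632) = -I*sqrt(3013)/4632 ≈ -0.01185*I)
h - (-g(M) + 1443) = -I*sqrt(3013)/4632 - (-(16**2 + 16*16 + 16*sqrt(20 + 16) + 16*sqrt(20 + 16)) + 1443) = -I*sqrt(3013)/4632 - (-(256 + 256 + 16*sqrt(36) + 16*sqrt(36)) + 1443) = -I*sqrt(3013)/4632 - (-(256 + 256 + 16*6 + 16*6) + 1443) = -I*sqrt(3013)/4632 - (-(256 + 256 + 96 + 96) + 1443) = -I*sqrt(3013)/4632 - (-1*704 + 1443) = -I*sqrt(3013)/4632 - (-704 + 1443) = -I*sqrt(3013)/4632 - 1*739 = -I*sqrt(3013)/4632 - 739 = -739 - I*sqrt(3013)/4632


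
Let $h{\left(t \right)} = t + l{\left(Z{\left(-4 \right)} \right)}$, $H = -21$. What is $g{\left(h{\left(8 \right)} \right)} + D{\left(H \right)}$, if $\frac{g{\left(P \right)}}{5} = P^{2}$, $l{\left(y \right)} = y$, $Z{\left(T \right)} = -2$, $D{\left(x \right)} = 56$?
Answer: $236$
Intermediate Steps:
$h{\left(t \right)} = -2 + t$ ($h{\left(t \right)} = t - 2 = -2 + t$)
$g{\left(P \right)} = 5 P^{2}$
$g{\left(h{\left(8 \right)} \right)} + D{\left(H \right)} = 5 \left(-2 + 8\right)^{2} + 56 = 5 \cdot 6^{2} + 56 = 5 \cdot 36 + 56 = 180 + 56 = 236$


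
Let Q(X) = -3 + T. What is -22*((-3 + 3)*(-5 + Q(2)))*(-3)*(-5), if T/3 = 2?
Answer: 0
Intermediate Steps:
T = 6 (T = 3*2 = 6)
Q(X) = 3 (Q(X) = -3 + 6 = 3)
-22*((-3 + 3)*(-5 + Q(2)))*(-3)*(-5) = -22*((-3 + 3)*(-5 + 3))*(-3)*(-5) = -22*(0*(-2))*(-3)*(-5) = -22*0*(-3)*(-5) = -0*(-5) = -22*0 = 0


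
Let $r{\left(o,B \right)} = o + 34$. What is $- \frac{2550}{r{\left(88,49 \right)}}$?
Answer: $- \frac{1275}{61} \approx -20.902$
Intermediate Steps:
$r{\left(o,B \right)} = 34 + o$
$- \frac{2550}{r{\left(88,49 \right)}} = - \frac{2550}{34 + 88} = - \frac{2550}{122} = \left(-2550\right) \frac{1}{122} = - \frac{1275}{61}$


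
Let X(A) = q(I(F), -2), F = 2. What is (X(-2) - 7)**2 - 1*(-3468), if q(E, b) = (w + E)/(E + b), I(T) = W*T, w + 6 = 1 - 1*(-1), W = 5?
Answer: 56113/16 ≈ 3507.1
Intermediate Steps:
w = -4 (w = -6 + (1 - 1*(-1)) = -6 + (1 + 1) = -6 + 2 = -4)
I(T) = 5*T
q(E, b) = (-4 + E)/(E + b)
X(A) = 3/4 (X(A) = (-4 + 5*2)/(5*2 - 2) = (-4 + 10)/(10 - 2) = 6/8 = (1/8)*6 = 3/4)
(X(-2) - 7)**2 - 1*(-3468) = (3/4 - 7)**2 - 1*(-3468) = (-25/4)**2 + 3468 = 625/16 + 3468 = 56113/16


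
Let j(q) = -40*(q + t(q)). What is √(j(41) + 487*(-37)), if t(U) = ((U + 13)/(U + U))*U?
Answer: I*√20739 ≈ 144.01*I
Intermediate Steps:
t(U) = 13/2 + U/2 (t(U) = ((13 + U)/((2*U)))*U = ((13 + U)*(1/(2*U)))*U = ((13 + U)/(2*U))*U = 13/2 + U/2)
j(q) = -260 - 60*q (j(q) = -40*(q + (13/2 + q/2)) = -40*(13/2 + 3*q/2) = -260 - 60*q)
√(j(41) + 487*(-37)) = √((-260 - 60*41) + 487*(-37)) = √((-260 - 2460) - 18019) = √(-2720 - 18019) = √(-20739) = I*√20739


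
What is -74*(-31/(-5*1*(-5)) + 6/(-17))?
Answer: 50098/425 ≈ 117.88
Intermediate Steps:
-74*(-31/(-5*1*(-5)) + 6/(-17)) = -74*(-31/((-5*(-5))) + 6*(-1/17)) = -74*(-31/25 - 6/17) = -74*(-677/425) = 50098/425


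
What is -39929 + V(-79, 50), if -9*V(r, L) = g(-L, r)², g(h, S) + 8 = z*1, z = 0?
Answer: -359425/9 ≈ -39936.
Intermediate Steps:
g(h, S) = -8 (g(h, S) = -8 + 0*1 = -8 + 0 = -8)
V(r, L) = -64/9 (V(r, L) = -⅑*(-8)² = -⅑*64 = -64/9)
-39929 + V(-79, 50) = -39929 - 64/9 = -359425/9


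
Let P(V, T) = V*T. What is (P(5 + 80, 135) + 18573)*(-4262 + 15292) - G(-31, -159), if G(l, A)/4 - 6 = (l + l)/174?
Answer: 28834359316/87 ≈ 3.3143e+8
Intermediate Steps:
P(V, T) = T*V
G(l, A) = 24 + 4*l/87 (G(l, A) = 24 + 4*((l + l)/174) = 24 + 4*((2*l)*(1/174)) = 24 + 4*(l/87) = 24 + 4*l/87)
(P(5 + 80, 135) + 18573)*(-4262 + 15292) - G(-31, -159) = (135*(5 + 80) + 18573)*(-4262 + 15292) - (24 + (4/87)*(-31)) = (135*85 + 18573)*11030 - (24 - 124/87) = (11475 + 18573)*11030 - 1*1964/87 = 30048*11030 - 1964/87 = 331429440 - 1964/87 = 28834359316/87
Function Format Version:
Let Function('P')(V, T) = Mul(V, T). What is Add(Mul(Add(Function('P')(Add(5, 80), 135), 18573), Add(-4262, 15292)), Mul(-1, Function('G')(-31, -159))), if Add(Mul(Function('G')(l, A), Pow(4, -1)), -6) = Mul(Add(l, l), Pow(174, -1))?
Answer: Rational(28834359316, 87) ≈ 3.3143e+8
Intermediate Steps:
Function('P')(V, T) = Mul(T, V)
Function('G')(l, A) = Add(24, Mul(Rational(4, 87), l)) (Function('G')(l, A) = Add(24, Mul(4, Mul(Add(l, l), Pow(174, -1)))) = Add(24, Mul(4, Mul(Mul(2, l), Rational(1, 174)))) = Add(24, Mul(4, Mul(Rational(1, 87), l))) = Add(24, Mul(Rational(4, 87), l)))
Add(Mul(Add(Function('P')(Add(5, 80), 135), 18573), Add(-4262, 15292)), Mul(-1, Function('G')(-31, -159))) = Add(Mul(Add(Mul(135, Add(5, 80)), 18573), Add(-4262, 15292)), Mul(-1, Add(24, Mul(Rational(4, 87), -31)))) = Add(Mul(Add(Mul(135, 85), 18573), 11030), Mul(-1, Add(24, Rational(-124, 87)))) = Add(Mul(Add(11475, 18573), 11030), Mul(-1, Rational(1964, 87))) = Add(Mul(30048, 11030), Rational(-1964, 87)) = Add(331429440, Rational(-1964, 87)) = Rational(28834359316, 87)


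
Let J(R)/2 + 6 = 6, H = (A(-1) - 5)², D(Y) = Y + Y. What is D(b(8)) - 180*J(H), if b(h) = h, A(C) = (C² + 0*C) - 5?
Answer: 16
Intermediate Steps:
A(C) = -5 + C² (A(C) = (C² + 0) - 5 = C² - 5 = -5 + C²)
D(Y) = 2*Y
H = 81 (H = ((-5 + (-1)²) - 5)² = ((-5 + 1) - 5)² = (-4 - 5)² = (-9)² = 81)
J(R) = 0 (J(R) = -12 + 2*6 = -12 + 12 = 0)
D(b(8)) - 180*J(H) = 2*8 - 180*0 = 16 - 1*0 = 16 + 0 = 16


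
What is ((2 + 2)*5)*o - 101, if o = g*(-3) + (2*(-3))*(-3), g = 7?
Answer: -161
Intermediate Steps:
o = -3 (o = 7*(-3) + (2*(-3))*(-3) = -21 - 6*(-3) = -21 + 18 = -3)
((2 + 2)*5)*o - 101 = ((2 + 2)*5)*(-3) - 101 = (4*5)*(-3) - 101 = 20*(-3) - 101 = -60 - 101 = -161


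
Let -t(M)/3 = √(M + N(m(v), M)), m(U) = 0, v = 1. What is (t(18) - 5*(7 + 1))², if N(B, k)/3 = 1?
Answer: 1789 + 240*√21 ≈ 2888.8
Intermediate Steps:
N(B, k) = 3 (N(B, k) = 3*1 = 3)
t(M) = -3*√(3 + M) (t(M) = -3*√(M + 3) = -3*√(3 + M))
(t(18) - 5*(7 + 1))² = (-3*√(3 + 18) - 5*(7 + 1))² = (-3*√21 - 5*8)² = (-3*√21 - 40)² = (-40 - 3*√21)²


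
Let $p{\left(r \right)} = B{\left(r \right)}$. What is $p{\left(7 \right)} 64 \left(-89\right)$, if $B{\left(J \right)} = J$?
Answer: $-39872$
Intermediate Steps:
$p{\left(r \right)} = r$
$p{\left(7 \right)} 64 \left(-89\right) = 7 \cdot 64 \left(-89\right) = 448 \left(-89\right) = -39872$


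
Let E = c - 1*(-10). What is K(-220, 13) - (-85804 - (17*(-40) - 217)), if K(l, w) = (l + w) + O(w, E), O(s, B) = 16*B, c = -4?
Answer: 84796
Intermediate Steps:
E = 6 (E = -4 - 1*(-10) = -4 + 10 = 6)
K(l, w) = 96 + l + w (K(l, w) = (l + w) + 16*6 = (l + w) + 96 = 96 + l + w)
K(-220, 13) - (-85804 - (17*(-40) - 217)) = (96 - 220 + 13) - (-85804 - (17*(-40) - 217)) = -111 - (-85804 - (-680 - 217)) = -111 - (-85804 - 1*(-897)) = -111 - (-85804 + 897) = -111 - 1*(-84907) = -111 + 84907 = 84796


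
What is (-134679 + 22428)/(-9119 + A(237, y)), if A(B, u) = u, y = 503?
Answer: 37417/2872 ≈ 13.028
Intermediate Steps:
(-134679 + 22428)/(-9119 + A(237, y)) = (-134679 + 22428)/(-9119 + 503) = -112251/(-8616) = -112251*(-1/8616) = 37417/2872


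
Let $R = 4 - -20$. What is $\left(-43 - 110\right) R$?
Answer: $-3672$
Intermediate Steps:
$R = 24$ ($R = 4 + 20 = 24$)
$\left(-43 - 110\right) R = \left(-43 - 110\right) 24 = \left(-153\right) 24 = -3672$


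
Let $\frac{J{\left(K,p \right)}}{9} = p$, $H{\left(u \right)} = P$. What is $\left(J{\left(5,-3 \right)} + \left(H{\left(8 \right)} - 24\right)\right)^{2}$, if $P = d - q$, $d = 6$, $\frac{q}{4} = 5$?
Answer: $4225$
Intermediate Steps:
$q = 20$ ($q = 4 \cdot 5 = 20$)
$P = -14$ ($P = 6 - 20 = -14$)
$H{\left(u \right)} = -14$
$J{\left(K,p \right)} = 9 p$
$\left(J{\left(5,-3 \right)} + \left(H{\left(8 \right)} - 24\right)\right)^{2} = \left(9 \left(-3\right) - 38\right)^{2} = \left(-27 - 38\right)^{2} = \left(-65\right)^{2} = 4225$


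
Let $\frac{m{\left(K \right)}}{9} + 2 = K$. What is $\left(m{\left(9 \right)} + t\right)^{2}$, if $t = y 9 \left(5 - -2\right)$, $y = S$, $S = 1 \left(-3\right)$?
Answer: $15876$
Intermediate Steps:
$S = -3$
$m{\left(K \right)} = -18 + 9 K$
$y = -3$
$t = -189$ ($t = \left(-3\right) 9 \left(5 - -2\right) = - 27 \left(5 + 2\right) = \left(-27\right) 7 = -189$)
$\left(m{\left(9 \right)} + t\right)^{2} = \left(\left(-18 + 9 \cdot 9\right) - 189\right)^{2} = \left(\left(-18 + 81\right) - 189\right)^{2} = \left(63 - 189\right)^{2} = \left(-126\right)^{2} = 15876$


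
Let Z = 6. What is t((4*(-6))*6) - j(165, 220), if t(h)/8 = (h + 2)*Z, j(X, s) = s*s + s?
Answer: -55436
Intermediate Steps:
j(X, s) = s + s**2 (j(X, s) = s**2 + s = s + s**2)
t(h) = 96 + 48*h (t(h) = 8*((h + 2)*6) = 8*((2 + h)*6) = 8*(12 + 6*h) = 96 + 48*h)
t((4*(-6))*6) - j(165, 220) = (96 + 48*((4*(-6))*6)) - 220*(1 + 220) = (96 + 48*(-24*6)) - 220*221 = (96 + 48*(-144)) - 1*48620 = (96 - 6912) - 48620 = -6816 - 48620 = -55436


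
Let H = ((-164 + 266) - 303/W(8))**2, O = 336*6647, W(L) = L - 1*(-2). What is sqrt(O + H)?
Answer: sqrt(223853289)/10 ≈ 1496.2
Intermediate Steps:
W(L) = 2 + L (W(L) = L + 2 = 2 + L)
O = 2233392
H = 514089/100 (H = ((-164 + 266) - 303/(2 + 8))**2 = (102 - 303/10)**2 = (717/10)**2 = 514089/100 ≈ 5140.9)
sqrt(O + H) = sqrt(2233392 + 514089/100) = sqrt(223853289/100) = sqrt(223853289)/10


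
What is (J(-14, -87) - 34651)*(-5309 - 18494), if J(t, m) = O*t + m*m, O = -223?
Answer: 570319880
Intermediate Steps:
J(t, m) = m² - 223*t (J(t, m) = -223*t + m*m = -223*t + m² = m² - 223*t)
(J(-14, -87) - 34651)*(-5309 - 18494) = (((-87)² - 223*(-14)) - 34651)*(-5309 - 18494) = ((7569 + 3122) - 34651)*(-23803) = (10691 - 34651)*(-23803) = -23960*(-23803) = 570319880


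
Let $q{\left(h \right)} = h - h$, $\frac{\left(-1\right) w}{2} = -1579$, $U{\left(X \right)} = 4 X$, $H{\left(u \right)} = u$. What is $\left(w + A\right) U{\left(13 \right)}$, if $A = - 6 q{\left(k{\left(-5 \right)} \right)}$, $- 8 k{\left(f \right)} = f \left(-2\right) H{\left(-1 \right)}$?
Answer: $164216$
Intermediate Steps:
$w = 3158$ ($w = \left(-2\right) \left(-1579\right) = 3158$)
$k{\left(f \right)} = - \frac{f}{4}$ ($k{\left(f \right)} = - \frac{f \left(-2\right) \left(-1\right)}{8} = - \frac{- 2 f \left(-1\right)}{8} = - \frac{2 f}{8} = - \frac{f}{4}$)
$q{\left(h \right)} = 0$
$A = 0$ ($A = \left(-6\right) 0 = 0$)
$\left(w + A\right) U{\left(13 \right)} = \left(3158 + 0\right) 4 \cdot 13 = 3158 \cdot 52 = 164216$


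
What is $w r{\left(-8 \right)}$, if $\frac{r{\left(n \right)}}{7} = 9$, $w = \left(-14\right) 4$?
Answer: $-3528$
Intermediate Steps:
$w = -56$
$r{\left(n \right)} = 63$ ($r{\left(n \right)} = 7 \cdot 9 = 63$)
$w r{\left(-8 \right)} = \left(-56\right) 63 = -3528$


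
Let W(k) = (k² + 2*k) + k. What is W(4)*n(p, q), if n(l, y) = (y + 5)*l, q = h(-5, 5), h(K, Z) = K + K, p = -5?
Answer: 700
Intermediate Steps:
h(K, Z) = 2*K
q = -10 (q = 2*(-5) = -10)
n(l, y) = l*(5 + y) (n(l, y) = (5 + y)*l = l*(5 + y))
W(k) = k² + 3*k
W(4)*n(p, q) = (4*(3 + 4))*(-5*(5 - 10)) = (4*7)*(-5*(-5)) = 28*25 = 700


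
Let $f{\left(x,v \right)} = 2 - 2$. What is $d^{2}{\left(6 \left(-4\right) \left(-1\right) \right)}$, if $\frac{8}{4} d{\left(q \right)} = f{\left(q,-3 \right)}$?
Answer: $0$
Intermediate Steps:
$f{\left(x,v \right)} = 0$
$d{\left(q \right)} = 0$ ($d{\left(q \right)} = \frac{1}{2} \cdot 0 = 0$)
$d^{2}{\left(6 \left(-4\right) \left(-1\right) \right)} = 0^{2} = 0$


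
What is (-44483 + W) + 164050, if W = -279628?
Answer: -160061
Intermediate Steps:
(-44483 + W) + 164050 = (-44483 - 279628) + 164050 = -324111 + 164050 = -160061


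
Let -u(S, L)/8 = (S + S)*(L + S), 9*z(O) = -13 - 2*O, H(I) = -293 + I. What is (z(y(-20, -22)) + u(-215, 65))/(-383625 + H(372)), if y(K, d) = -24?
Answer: 4643965/3451914 ≈ 1.3453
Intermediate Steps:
z(O) = -13/9 - 2*O/9 (z(O) = (-13 - 2*O)/9 = -13/9 - 2*O/9)
u(S, L) = -16*S*(L + S) (u(S, L) = -8*(S + S)*(L + S) = -8*2*S*(L + S) = -16*S*(L + S))
(z(y(-20, -22)) + u(-215, 65))/(-383625 + H(372)) = ((-13/9 - 2/9*(-24)) - 16*(-215)*(65 - 215))/(-383625 + (-293 + 372)) = ((-13/9 + 16/3) - 16*(-215)*(-150))/(-383625 + 79) = (35/9 - 516000)/(-383546) = -4643965/9*(-1/383546) = 4643965/3451914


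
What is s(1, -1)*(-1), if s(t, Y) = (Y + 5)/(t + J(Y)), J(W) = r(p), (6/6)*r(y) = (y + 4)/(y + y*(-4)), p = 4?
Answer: -12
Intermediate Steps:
r(y) = -(4 + y)/(3*y) (r(y) = (y + 4)/(y + y*(-4)) = (4 + y)/(y - 4*y) = (4 + y)/((-3*y)) = (4 + y)*(-1/(3*y)) = -(4 + y)/(3*y))
J(W) = -2/3 (J(W) = (1/3)*(-4 - 1*4)/4 = (1/3)*(1/4)*(-4 - 4) = (1/3)*(1/4)*(-8) = -2/3)
s(t, Y) = (5 + Y)/(-2/3 + t) (s(t, Y) = (Y + 5)/(t - 2/3) = (5 + Y)/(-2/3 + t))
s(1, -1)*(-1) = (3*(5 - 1)/(-2 + 3*1))*(-1) = (3*4/(-2 + 3))*(-1) = (3*4/1)*(-1) = (3*1*4)*(-1) = 12*(-1) = -12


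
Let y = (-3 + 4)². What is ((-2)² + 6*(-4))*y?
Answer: -20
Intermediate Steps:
y = 1 (y = 1² = 1)
((-2)² + 6*(-4))*y = ((-2)² + 6*(-4))*1 = (4 - 24)*1 = -20*1 = -20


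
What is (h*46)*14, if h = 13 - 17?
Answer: -2576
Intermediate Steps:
h = -4
(h*46)*14 = -4*46*14 = -184*14 = -2576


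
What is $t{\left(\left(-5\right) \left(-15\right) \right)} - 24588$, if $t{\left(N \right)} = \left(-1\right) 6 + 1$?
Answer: $-24593$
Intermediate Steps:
$t{\left(N \right)} = -5$ ($t{\left(N \right)} = -6 + 1 = -5$)
$t{\left(\left(-5\right) \left(-15\right) \right)} - 24588 = -5 - 24588 = -24593$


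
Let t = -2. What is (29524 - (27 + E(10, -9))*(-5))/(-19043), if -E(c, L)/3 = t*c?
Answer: -29959/19043 ≈ -1.5732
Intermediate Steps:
E(c, L) = 6*c (E(c, L) = -(-6)*c = 6*c)
(29524 - (27 + E(10, -9))*(-5))/(-19043) = (29524 - (27 + 6*10)*(-5))/(-19043) = (29524 - (27 + 60)*(-5))*(-1/19043) = (29524 - 87*(-5))*(-1/19043) = (29524 - 1*(-435))*(-1/19043) = (29524 + 435)*(-1/19043) = 29959*(-1/19043) = -29959/19043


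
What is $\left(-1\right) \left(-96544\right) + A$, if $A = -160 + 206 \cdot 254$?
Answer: $148708$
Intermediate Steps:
$A = 52164$ ($A = -160 + 52324 = 52164$)
$\left(-1\right) \left(-96544\right) + A = \left(-1\right) \left(-96544\right) + 52164 = 96544 + 52164 = 148708$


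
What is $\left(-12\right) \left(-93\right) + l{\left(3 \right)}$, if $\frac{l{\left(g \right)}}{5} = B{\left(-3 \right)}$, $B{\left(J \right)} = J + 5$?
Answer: $1126$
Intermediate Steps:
$B{\left(J \right)} = 5 + J$
$l{\left(g \right)} = 10$ ($l{\left(g \right)} = 5 \left(5 - 3\right) = 5 \cdot 2 = 10$)
$\left(-12\right) \left(-93\right) + l{\left(3 \right)} = \left(-12\right) \left(-93\right) + 10 = 1116 + 10 = 1126$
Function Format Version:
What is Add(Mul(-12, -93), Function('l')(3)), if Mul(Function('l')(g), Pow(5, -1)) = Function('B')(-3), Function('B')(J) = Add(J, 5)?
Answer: 1126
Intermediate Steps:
Function('B')(J) = Add(5, J)
Function('l')(g) = 10 (Function('l')(g) = Mul(5, Add(5, -3)) = Mul(5, 2) = 10)
Add(Mul(-12, -93), Function('l')(3)) = Add(Mul(-12, -93), 10) = Add(1116, 10) = 1126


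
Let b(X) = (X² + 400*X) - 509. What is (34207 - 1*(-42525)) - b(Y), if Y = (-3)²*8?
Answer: 43257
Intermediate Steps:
Y = 72 (Y = 9*8 = 72)
b(X) = -509 + X² + 400*X
(34207 - 1*(-42525)) - b(Y) = (34207 - 1*(-42525)) - (-509 + 72² + 400*72) = (34207 + 42525) - (-509 + 5184 + 28800) = 76732 - 1*33475 = 76732 - 33475 = 43257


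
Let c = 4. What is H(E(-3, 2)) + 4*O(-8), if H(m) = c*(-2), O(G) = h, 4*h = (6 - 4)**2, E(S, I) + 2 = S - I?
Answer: -4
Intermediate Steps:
E(S, I) = -2 + S - I (E(S, I) = -2 + (S - I) = -2 + S - I)
h = 1 (h = (6 - 4)**2/4 = (1/4)*2**2 = (1/4)*4 = 1)
O(G) = 1
H(m) = -8 (H(m) = 4*(-2) = -8)
H(E(-3, 2)) + 4*O(-8) = -8 + 4*1 = -8 + 4 = -4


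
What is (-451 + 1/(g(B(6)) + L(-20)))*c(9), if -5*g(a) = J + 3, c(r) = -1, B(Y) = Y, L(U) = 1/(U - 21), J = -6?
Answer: 53013/118 ≈ 449.26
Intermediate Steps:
L(U) = 1/(-21 + U)
g(a) = ⅗ (g(a) = -(-6 + 3)/5 = -⅕*(-3) = ⅗)
(-451 + 1/(g(B(6)) + L(-20)))*c(9) = (-451 + 1/(⅗ + 1/(-21 - 20)))*(-1) = (-451 + 1/(⅗ + 1/(-41)))*(-1) = (-451 + 1/(⅗ - 1/41))*(-1) = (-451 + 1/(118/205))*(-1) = (-451 + 205/118)*(-1) = -53013/118*(-1) = 53013/118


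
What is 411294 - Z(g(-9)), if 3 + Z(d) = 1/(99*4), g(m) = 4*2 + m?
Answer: 162873611/396 ≈ 4.1130e+5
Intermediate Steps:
g(m) = 8 + m
Z(d) = -1187/396 (Z(d) = -3 + 1/(99*4) = -3 + 1/396 = -1187/396)
411294 - Z(g(-9)) = 411294 - 1*(-1187/396) = 411294 + 1187/396 = 162873611/396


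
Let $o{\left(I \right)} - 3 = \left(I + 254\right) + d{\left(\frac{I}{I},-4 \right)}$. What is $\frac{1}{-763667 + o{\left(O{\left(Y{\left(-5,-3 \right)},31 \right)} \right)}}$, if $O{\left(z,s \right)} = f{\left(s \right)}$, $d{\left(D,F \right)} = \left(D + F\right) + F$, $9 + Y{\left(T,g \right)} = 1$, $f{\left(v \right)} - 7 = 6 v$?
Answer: $- \frac{1}{763224} \approx -1.3102 \cdot 10^{-6}$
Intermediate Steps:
$f{\left(v \right)} = 7 + 6 v$
$Y{\left(T,g \right)} = -8$ ($Y{\left(T,g \right)} = -9 + 1 = -8$)
$d{\left(D,F \right)} = D + 2 F$
$O{\left(z,s \right)} = 7 + 6 s$
$o{\left(I \right)} = 250 + I$ ($o{\left(I \right)} = 3 + \left(\left(I + 254\right) + \left(\frac{I}{I} + 2 \left(-4\right)\right)\right) = 3 + \left(\left(254 + I\right) + \left(1 - 8\right)\right) = 3 + \left(\left(254 + I\right) - 7\right) = 3 + \left(247 + I\right) = 250 + I$)
$\frac{1}{-763667 + o{\left(O{\left(Y{\left(-5,-3 \right)},31 \right)} \right)}} = \frac{1}{-763667 + \left(250 + \left(7 + 6 \cdot 31\right)\right)} = \frac{1}{-763667 + \left(250 + \left(7 + 186\right)\right)} = \frac{1}{-763667 + \left(250 + 193\right)} = \frac{1}{-763667 + 443} = \frac{1}{-763224} = - \frac{1}{763224}$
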